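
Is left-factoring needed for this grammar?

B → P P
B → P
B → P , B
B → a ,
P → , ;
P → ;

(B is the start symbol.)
Yes, B has productions with common prefix 'P'

Left-factoring is needed when two productions for the same non-terminal
share a common prefix on the right-hand side.

Productions for B:
  B → P P
  B → P
  B → P , B
  B → a ,
Productions for P:
  P → , ;
  P → ;

Found common prefix 'P' in productions for B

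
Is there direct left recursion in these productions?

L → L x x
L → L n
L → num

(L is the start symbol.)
Yes, L is left-recursive

Direct left recursion occurs when N → N α for some non-terminal N (the right-hand side begins with the left-hand side itself).

L → L x x: LEFT RECURSIVE (starts with L)
L → L n: LEFT RECURSIVE (starts with L)
L → num: starts with num

The grammar has direct left recursion on: L.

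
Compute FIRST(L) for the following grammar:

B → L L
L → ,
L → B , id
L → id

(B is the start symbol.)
{ ',', 'id' }

FIRST sets of the other non-terminals involved (by the same procedure, iterated to a fixed point):
  FIRST(B) = { ',', 'id' }

From L → ,:
  - ',' is a terminal: add ',' and stop
From L → B , id:
  - B is a non-terminal: add FIRST(B) \ {ε} = { ',', 'id' }
    B is not nullable, so stop
From L → id:
  - id is a terminal: add 'id' and stop

Collecting: FIRST(L) = { ',', 'id' }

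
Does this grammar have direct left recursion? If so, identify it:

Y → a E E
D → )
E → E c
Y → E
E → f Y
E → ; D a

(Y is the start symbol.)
Direct left recursion occurs when N → N α for some non-terminal N (the right-hand side begins with the left-hand side itself).

Y → a E E: starts with a
D → ): starts with ')'
E → E c: LEFT RECURSIVE (starts with E)
Y → E: starts with E
E → f Y: starts with f
E → ; D a: starts with ';'

The grammar has direct left recursion on: E.

Answer: Yes, E is left-recursive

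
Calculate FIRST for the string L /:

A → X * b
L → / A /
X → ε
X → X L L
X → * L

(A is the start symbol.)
{ '/' }

FIRST sets of the non-terminals involved (from the grammar, by fixed-point iteration):
  FIRST(L) = { '/' }

To compute FIRST(L /), process the symbols left to right:
Symbol L is a non-terminal. Add FIRST(L) \ {ε} = { '/' }
L is not nullable (ε ∉ FIRST(L)), so stop here.
FIRST(L /) = { '/' }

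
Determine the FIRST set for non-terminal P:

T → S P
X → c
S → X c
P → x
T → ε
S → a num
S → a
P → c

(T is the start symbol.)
{ 'c', 'x' }

To compute FIRST(P), examine every production with P on the left-hand side, reading each right-hand side left to right until a non-nullable symbol is reached.

From P → x:
  - x is a terminal: add 'x' and stop
From P → c:
  - c is a terminal: add 'c' and stop

Collecting: FIRST(P) = { 'c', 'x' }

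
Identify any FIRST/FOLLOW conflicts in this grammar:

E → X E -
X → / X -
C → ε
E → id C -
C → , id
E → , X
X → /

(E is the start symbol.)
A FIRST/FOLLOW conflict occurs when a non-terminal N has a nullable alternative N → β (β ⇒* ε) and another alternative N → α with FIRST(α) ∩ FOLLOW(N) ≠ ∅: on such a lookahead the parser cannot decide between expanding α and letting N vanish via β.

Nullable non-terminals: C.

C: nullable alternative(s) C → ε; FOLLOW(C) = { '-' }
  C → ε: FIRST \ {ε} = { } — this is the only nullable alternative, skip
  C → , id: FIRST \ {ε} = { ',' } — disjoint from FOLLOW(C)

E, X have no nullable alternative, so no FIRST/FOLLOW check is needed there.

No FIRST/FOLLOW conflicts found.

Answer: No FIRST/FOLLOW conflicts.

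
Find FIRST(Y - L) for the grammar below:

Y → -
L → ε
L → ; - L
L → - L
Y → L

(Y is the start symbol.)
{ '-', ';' }

FIRST sets of the non-terminals involved (from the grammar, by fixed-point iteration):
  FIRST(Y) = { '-', ';', ε }

To compute FIRST(Y - L), process the symbols left to right:
Symbol Y is a non-terminal. Add FIRST(Y) \ {ε} = { '-', ';' }
Y is nullable (ε ∈ FIRST(Y)), continue to the next symbol.
Symbol - is a terminal. Add '-' and stop.
FIRST(Y - L) = { '-', ';' }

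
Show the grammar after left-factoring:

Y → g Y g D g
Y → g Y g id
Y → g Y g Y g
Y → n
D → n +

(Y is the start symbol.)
Y → g Y g Y'
Y' → D g
Y' → id
Y' → Y g
Y → n
D → n +

Left-factoring transforms A → αβ₁ | αβ₂ into A → αA' and A' → β₁ | β₂
(α is the longest common prefix among the alternatives). Repeat until
no nonterminal has two alternatives with a common prefix.

Round 1: Y has alternatives sharing prefix 'g Y g'. Introduce Y': Y → g Y g Y'
  Add: Y' → D g
  Add: Y' → id
  Add: Y' → Y g

No remaining common prefixes — done.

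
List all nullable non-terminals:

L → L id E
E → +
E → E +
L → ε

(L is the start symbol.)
{ 'L' }

A non-terminal is nullable if it can derive ε (the empty string): either it has an ε-production, or it has a production whose right-hand side consists entirely of nullable non-terminals.

ε-productions: L → ε
So L is immediately nullable.
No further non-terminal can be added: every production for the remaining non-terminals contains a terminal or a non-nullable non-terminal.
Nullable = { 'L' }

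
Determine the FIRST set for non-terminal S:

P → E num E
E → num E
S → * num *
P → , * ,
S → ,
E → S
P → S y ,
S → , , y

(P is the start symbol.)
From S → * num *:
  - '*' is a terminal: add '*' and stop
From S → ,:
  - ',' is a terminal: add ',' and stop
From S → , , y:
  - ',' is a terminal: add ',' and stop

Collecting: FIRST(S) = { '*', ',' }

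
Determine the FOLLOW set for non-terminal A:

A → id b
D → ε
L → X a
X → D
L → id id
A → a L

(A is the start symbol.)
To compute FOLLOW(A), find every occurrence of A on a right-hand side N → α A β: add FIRST(β) \ {ε}, and if β is empty or nullable also add FOLLOW(N). Iterate to a fixed point.

A is the start symbol, so $ ∈ FOLLOW(A).
A does not occur on any right-hand side.

Taking the union: FOLLOW(A) = { $ }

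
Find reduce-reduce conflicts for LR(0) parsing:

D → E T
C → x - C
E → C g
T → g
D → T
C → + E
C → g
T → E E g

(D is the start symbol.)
Yes — I6: [C → g .] vs [T → g .]; I14: [C → g .] vs [T → E E g .]

A reduce-reduce conflict occurs when an LR(0) state has two complete items [A → α .] and [B → β .] — both call for a reduction, and with no lookahead the parser cannot choose between them.

Augment with D' → D and build the canonical LR(0) collection (I0 = CLOSURE({[D' → . D]}), then GOTO on every symbol after a dot until no new states appear). It has 18 states:
  I0: { [C → . + E], [C → . g], [C → . x - C], [D → . E T], [D → . T], [D' → . D], [E → . C g], [T → . E E g], [T → . g] }  — shift
  I1: { [C → + . E], [C → . + E], [C → . g], [C → . x - C], [E → . C g] }  — shift
  I2: { [E → C . g] }  — shift
  I3: { [D' → D .] }  — accept
  I4: { [C → . + E], [C → . g], [C → . x - C], [D → E . T], [E → . C g], [T → . E E g], [T → . g], [T → E . E g] }  — shift
  I5: { [D → T .] }  — reduce
  I6: { [C → g .], [T → g .] }  — 2 reduces
  I7: { [C → x . - C] }  — shift
  I8: { [C → . + E], [C → . g], [C → . x - C], [C → x - . C] }  — shift
  I9: { [C → x - C .] }  — reduce
  I10: { [C → g .] }  — reduce
  I11: { [C → . + E], [C → . g], [C → . x - C], [E → . C g], [T → E . E g], [T → E E . g] }  — shift
  I12: { [D → E T .] }  — reduce
  I13: { [T → E E . g] }  — shift
  I14: { [C → g .], [T → E E g .] }  — 2 reduces
  I15: { [T → E E g .] }  — reduce
  I16: { [E → C g .] }  — reduce
  I17: { [C → + E .] }  — reduce

I6 contains complete items [C → g .], [T → g .] — reduce-reduce conflict.
I14 contains complete items [C → g .], [T → E E g .] — reduce-reduce conflict.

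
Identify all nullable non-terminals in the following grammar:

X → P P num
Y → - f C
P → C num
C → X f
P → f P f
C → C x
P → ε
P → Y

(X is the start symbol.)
{ 'P' }

A non-terminal is nullable if it can derive ε (the empty string): either it has an ε-production, or it has a production whose right-hand side consists entirely of nullable non-terminals.

ε-productions: P → ε
So P is immediately nullable.
No further non-terminal can be added: every production for the remaining non-terminals contains a terminal or a non-nullable non-terminal.
Nullable = { 'P' }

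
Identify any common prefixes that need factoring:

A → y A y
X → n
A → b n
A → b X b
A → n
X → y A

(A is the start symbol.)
Left-factoring is needed when two productions for the same non-terminal
share a common prefix on the right-hand side.

Productions for A:
  A → y A y
  A → b n
  A → b X b
  A → n
Productions for X:
  X → n
  X → y A

Found common prefix 'b' in productions for A

Answer: Yes, A has productions with common prefix 'b'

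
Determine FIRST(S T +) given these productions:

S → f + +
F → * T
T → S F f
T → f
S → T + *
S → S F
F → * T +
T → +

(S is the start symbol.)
FIRST sets of the non-terminals involved (from the grammar, by fixed-point iteration):
  FIRST(S) = { '+', 'f' }

To compute FIRST(S T +), process the symbols left to right:
Symbol S is a non-terminal. Add FIRST(S) \ {ε} = { '+', 'f' }
S is not nullable (ε ∉ FIRST(S)), so stop here.
FIRST(S T +) = { '+', 'f' }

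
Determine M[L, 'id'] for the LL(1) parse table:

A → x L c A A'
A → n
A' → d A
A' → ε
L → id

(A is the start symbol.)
L → id

To find M[L, 'id'], we find productions for L where 'id' is in the predict set (PREDICT(N → α) = (FIRST(α) \ {ε}) ∪ (FOLLOW(N) if α ⇒* ε)).

L → id: PREDICT = { 'id' }
  'id' is in predict set, so this production goes in M[L, 'id']

M[L, 'id'] = L → id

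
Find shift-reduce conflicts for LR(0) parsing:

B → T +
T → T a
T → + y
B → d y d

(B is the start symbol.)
A shift-reduce conflict occurs when an LR(0) state has both:
  - a complete (reduce) item [A → α .] (dot at the end), and
  - a shift item [B → β . c γ] (dot before a terminal).

Augment with B' → B and build the canonical LR(0) collection (I0 = CLOSURE({[B' → . B]}), then GOTO on every symbol after a dot until no new states appear). It has 10 states:
  I0: { [B → . T +], [B → . d y d], [B' → . B], [T → . + y], [T → . T a] }  — shift
  I1: { [T → + . y] }  — shift
  I2: { [B' → B .] }  — accept
  I3: { [B → T . +], [T → T . a] }  — shift
  I4: { [B → d . y d] }  — shift
  I5: { [B → d y . d] }  — shift
  I6: { [B → d y d .] }  — reduce
  I7: { [B → T + .] }  — reduce
  I8: { [T → T a .] }  — reduce
  I9: { [T → + y .] }  — reduce

No state contains both a complete item and a shift item.

Answer: No shift-reduce conflicts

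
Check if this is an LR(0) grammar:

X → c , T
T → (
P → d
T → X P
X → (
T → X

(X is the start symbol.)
Augment with X' → X and build the canonical LR(0) collection (I0 = CLOSURE({[X' → . X]}), then GOTO on every symbol after a dot until no new states appear). It has 10 states:
  I0: { [X → . (], [X → . c , T], [X' → . X] }  — shift
  I1: { [X → ( .] }  — reduce
  I2: { [X' → X .] }  — accept
  I3: { [X → c . , T] }  — shift
  I4: { [T → . (], [T → . X P], [T → . X], [X → . (], [X → . c , T], [X → c , . T] }  — shift
  I5: { [T → ( .], [X → ( .] }  — 2 reduces
  I6: { [X → c , T .] }  — reduce
  I7: { [P → . d], [T → X . P], [T → X .] }  — shift, reduce
  I8: { [T → X P .] }  — reduce
  I9: { [P → d .] }  — reduce

Conflict in state I5:
  Reduce-reduce conflict: [T → ( .] and [X → ( .]
So the grammar is NOT LR(0).

Answer: No. Reduce-reduce conflict: [T → ( .] and [X → ( .]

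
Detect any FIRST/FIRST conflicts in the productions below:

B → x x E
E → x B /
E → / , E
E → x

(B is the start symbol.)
Yes. E → x B '/' / E → x on { 'x' }

A FIRST/FIRST conflict occurs when two productions N → α and N → β for the same non-terminal have FIRST(α) ∩ FIRST(β) ≠ ∅ (with ε ∈ FIRST of a nullable right-hand side, so two nullable alternatives also conflict).

Productions for E:
  E → x B /: FIRST = { 'x' }
  E → / , E: FIRST = { '/' }
  E → x: FIRST = { 'x' }
B has only one production, so no FIRST/FIRST conflict is possible there.

Conflict for E: E → x B / and E → x
  Overlap: { 'x' }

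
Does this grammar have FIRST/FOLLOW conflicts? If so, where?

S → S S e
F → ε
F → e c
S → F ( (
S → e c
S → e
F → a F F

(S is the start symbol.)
Yes. F → e c with FOLLOW(F) on { 'e' }; F → a F F with FOLLOW(F) on { 'a' }

Nullable non-terminals: F.

F: nullable alternative(s) F → ε; FOLLOW(F) = { '(', 'a', 'e' }
  F → ε: FIRST \ {ε} = { } — this is the only nullable alternative, skip
  F → e c: FIRST \ {ε} = { 'e' } — overlaps FOLLOW(F) on { 'e' }: CONFLICT
  F → a F F: FIRST \ {ε} = { 'a' } — overlaps FOLLOW(F) on { 'a' }: CONFLICT

S has no nullable alternative, so no FIRST/FOLLOW check is needed there.

So the grammar has 2 FIRST/FOLLOW conflicts (marked CONFLICT above).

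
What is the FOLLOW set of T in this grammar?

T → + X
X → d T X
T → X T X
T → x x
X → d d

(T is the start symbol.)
{ $, 'd' }

To compute FOLLOW(T), find every occurrence of T on a right-hand side N → α T β: add FIRST(β) \ {ε}, and if β is empty or nullable also add FOLLOW(N). Iterate to a fixed point.

T is the start symbol, so $ ∈ FOLLOW(T).
In X → d T X: T is followed by X, add FIRST(X) \ {ε} = { 'd' }
In T → X T X: T is followed by X, add FIRST(X) \ {ε} = { 'd' }

Taking the union: FOLLOW(T) = { $, 'd' }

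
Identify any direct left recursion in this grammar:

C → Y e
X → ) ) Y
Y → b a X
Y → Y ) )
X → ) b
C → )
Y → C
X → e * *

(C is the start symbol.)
Direct left recursion occurs when N → N α for some non-terminal N (the right-hand side begins with the left-hand side itself).

C → Y e: starts with Y
X → ) ) Y: starts with ')'
Y → b a X: starts with b
Y → Y ) ): LEFT RECURSIVE (starts with Y)
X → ) b: starts with ')'
C → ): starts with ')'
Y → C: starts with C
X → e * *: starts with e

The grammar has direct left recursion on: Y.

Answer: Yes, Y is left-recursive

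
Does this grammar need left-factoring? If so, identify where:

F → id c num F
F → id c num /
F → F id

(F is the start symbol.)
Left-factoring is needed when two productions for the same non-terminal
share a common prefix on the right-hand side.

Productions for F:
  F → id c num F
  F → id c num /
  F → F id

Found common prefix 'id c num' in productions for F

Answer: Yes, F has productions with common prefix 'id c num'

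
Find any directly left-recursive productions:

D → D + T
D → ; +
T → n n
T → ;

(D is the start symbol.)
Yes, D is left-recursive

Direct left recursion occurs when N → N α for some non-terminal N (the right-hand side begins with the left-hand side itself).

D → D + T: LEFT RECURSIVE (starts with D)
D → ; +: starts with ';'
T → n n: starts with n
T → ;: starts with ';'

The grammar has direct left recursion on: D.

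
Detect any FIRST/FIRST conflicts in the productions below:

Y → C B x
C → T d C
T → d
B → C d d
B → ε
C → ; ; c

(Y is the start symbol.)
A FIRST/FIRST conflict occurs when two productions N → α and N → β for the same non-terminal have FIRST(α) ∩ FIRST(β) ≠ ∅ (with ε ∈ FIRST of a nullable right-hand side, so two nullable alternatives also conflict).

FIRST sets of the non-terminals at (or reachable through a nullable prefix from) the front of some alternative:
  FIRST(T) = { 'd' }
  FIRST(C) = { ';', 'd' }

Productions for C:
  C → T d C: FIRST = { 'd' }
  C → ; ; c: FIRST = { ';' }
Productions for B:
  B → C d d: FIRST = { ';', 'd' }
  B → ε: FIRST = { ε }
Y, T have only one production, so no FIRST/FIRST conflict is possible there.

All alternatives of each non-terminal have pairwise disjoint FIRST sets.

Answer: No FIRST/FIRST conflicts.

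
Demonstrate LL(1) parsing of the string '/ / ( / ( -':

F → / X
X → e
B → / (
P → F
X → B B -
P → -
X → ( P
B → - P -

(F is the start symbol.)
LL(1) parsing maintains a stack (initially the start symbol over $) and the input. At each step: if the stack top is a terminal, match it against the current input token; if it is a non-terminal N, replace it with the RHS of M[N, lookahead] (the unique production whose predict set contains the lookahead).

Stack is shown with the top on the left.

Stack      Input          Action
--------------------------------
F $        / / ( / ( - $  output F → / X
/ X $      / / ( / ( - $  match '/'
X $        / ( / ( - $    output X → B B -
B B - $    / ( / ( - $    output B → / (
/ ( B - $  / ( / ( - $    match '/'
( B - $    ( / ( - $      match '('
B - $      / ( - $        output B → / (
/ ( - $    / ( - $        match '/'
( - $      ( - $          match '('
- $        - $            match '-'
$          $              accept

The string is accepted.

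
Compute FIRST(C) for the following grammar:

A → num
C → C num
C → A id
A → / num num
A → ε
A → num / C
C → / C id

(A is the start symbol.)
To compute FIRST(C), examine every production with C on the left-hand side, reading each right-hand side left to right until a non-nullable symbol is reached.

FIRST sets of the other non-terminals involved (by the same procedure, iterated to a fixed point):
  FIRST(A) = { '/', 'num', ε }

From C → C num:
  - C is the symbol being defined: contributes nothing new
    C is not nullable, so stop
From C → A id:
  - A is a non-terminal: add FIRST(A) \ {ε} = { '/', 'num' }
    A is nullable, so continue to the next symbol
  - id is a terminal: add 'id' and stop
From C → / C id:
  - '/' is a terminal: add '/' and stop

Collecting: FIRST(C) = { '/', 'id', 'num' }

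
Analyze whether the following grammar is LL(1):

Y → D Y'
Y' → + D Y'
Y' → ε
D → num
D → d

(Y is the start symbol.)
Relevant sets:
  FOLLOW(Y') = { $ }

For Y':
  PREDICT(Y' → '+' D Y') = { '+' }
  PREDICT(Y' → ε) = { $ }
For D:
  PREDICT(D → num) = { 'num' }
  PREDICT(D → d) = { 'd' }
Y has a single production, so nothing to check there.

All predict sets are disjoint. The grammar IS LL(1).

Answer: Yes, the grammar is LL(1).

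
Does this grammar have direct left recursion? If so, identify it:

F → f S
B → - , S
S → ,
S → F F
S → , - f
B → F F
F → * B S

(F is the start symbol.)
No direct left recursion

F → f S: starts with f
B → - , S: starts with '-'
S → ,: starts with ','
S → F F: starts with F
S → , - f: starts with ','
B → F F: starts with F
F → * B S: starts with '*'

No direct left recursion found.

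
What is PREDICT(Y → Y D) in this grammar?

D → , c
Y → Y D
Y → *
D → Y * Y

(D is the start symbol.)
{ '*' }

PREDICT(Y → Y D) = (FIRST(RHS) \ {ε}) ∪ (FOLLOW(Y) if ε ∈ FIRST(RHS), i.e. RHS ⇒* ε)
FIRST(Y) = { '*' }
FIRST(Y D) = { '*' }
ε ∉ FIRST(Y D), so FOLLOW(Y) is not added.
PREDICT(Y → Y D) = { '*' }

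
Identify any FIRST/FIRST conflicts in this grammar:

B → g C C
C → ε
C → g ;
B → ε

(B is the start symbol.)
No FIRST/FIRST conflicts.

Productions for B:
  B → g C C: FIRST = { 'g' }
  B → ε: FIRST = { ε }
Productions for C:
  C → ε: FIRST = { ε }
  C → g ;: FIRST = { 'g' }

All alternatives of each non-terminal have pairwise disjoint FIRST sets.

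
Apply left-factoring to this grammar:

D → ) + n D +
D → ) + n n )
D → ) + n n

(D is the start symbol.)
D → ) + n D'
D' → D +
D' → n D''
D'' → )
D'' → ε

Left-factoring transforms A → αβ₁ | αβ₂ into A → αA' and A' → β₁ | β₂
(α is the longest common prefix among the alternatives). Repeat until
no nonterminal has two alternatives with a common prefix.

Round 1: D has alternatives sharing prefix ') + n'. Introduce D': D → ) + n D'
  Add: D' → D +
  Add: D' → n )
  Add: D' → n

Round 2: D' has alternatives sharing prefix 'n'. Introduce D'': D' → n D''
  Add: D'' → )
  Add: D'' → ε

No remaining common prefixes — done.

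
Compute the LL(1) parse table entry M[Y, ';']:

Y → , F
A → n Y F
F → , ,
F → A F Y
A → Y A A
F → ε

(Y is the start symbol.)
Empty (error entry)

To find M[Y, ';'], we find productions for Y where ';' is in the predict set (PREDICT(N → α) = (FIRST(α) \ {ε}) ∪ (FOLLOW(N) if α ⇒* ε)).

Y → , F: PREDICT = { ',' }

M[Y, ';'] is empty (no production applies)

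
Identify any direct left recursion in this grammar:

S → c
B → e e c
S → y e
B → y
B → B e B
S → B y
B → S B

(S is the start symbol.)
Direct left recursion occurs when N → N α for some non-terminal N (the right-hand side begins with the left-hand side itself).

S → c: starts with c
B → e e c: starts with e
S → y e: starts with y
B → y: starts with y
B → B e B: LEFT RECURSIVE (starts with B)
S → B y: starts with B
B → S B: starts with S

The grammar has direct left recursion on: B.

Answer: Yes, B is left-recursive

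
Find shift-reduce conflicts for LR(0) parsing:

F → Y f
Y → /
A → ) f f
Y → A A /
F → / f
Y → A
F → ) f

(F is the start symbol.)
A shift-reduce conflict occurs when an LR(0) state has both:
  - a complete (reduce) item [A → α .] (dot at the end), and
  - a shift item [B → β . c γ] (dot before a terminal).

Augment with F' → F and build the canonical LR(0) collection (I0 = CLOSURE({[F' → . F]}), then GOTO on every symbol after a dot until no new states appear). It has 14 states:
  I0: { [A → . ) f f], [F → . ) f], [F → . / f], [F → . Y f], [F' → . F], [Y → . /], [Y → . A A /], [Y → . A] }  — shift
  I1: { [A → ) . f f], [F → ) . f] }  — shift
  I2: { [F → / . f], [Y → / .] }  — shift, reduce
  I3: { [A → . ) f f], [Y → A . A /], [Y → A .] }  — shift, reduce
  I4: { [F' → F .] }  — accept
  I5: { [F → Y . f] }  — shift
  I6: { [F → Y f .] }  — reduce
  I7: { [A → ) . f f] }  — shift
  I8: { [Y → A A . /] }  — shift
  I9: { [Y → A A / .] }  — reduce
  I10: { [A → ) f . f] }  — shift
  I11: { [A → ) f f .] }  — reduce
  I12: { [F → / f .] }  — reduce
  I13: { [A → ) f . f], [F → ) f .] }  — shift, reduce

I2 contains reduce item [Y → / .] and shift item [F → / . f] — shift-reduce conflict.
I3 contains reduce item [Y → A .] and shift item [A → . ) f f] — shift-reduce conflict.
I13 contains reduce item [F → ) f .] and shift item [A → ) f . f] — shift-reduce conflict.

Answer: Yes — I2: [Y → / .] vs [F → / . f]; I3: [Y → A .] vs [A → . ) f f]; I13: [F → ) f .] vs [A → ) f . f]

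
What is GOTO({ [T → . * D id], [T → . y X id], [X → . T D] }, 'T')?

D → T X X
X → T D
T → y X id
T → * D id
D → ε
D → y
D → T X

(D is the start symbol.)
{ [D → . T X X], [D → . T X], [D → . y], [D → .], [T → . * D id], [T → . y X id], [X → T . D] }

GOTO(I, 'T') = CLOSURE({ [A → αX.β] : [A → α.Xβ] ∈ I, X = 'T' })

Items with dot before 'T', with the dot advanced:
  [X → . T D] → [X → T . D]
Closure of the advanced items:
  [X → T . D] has the dot before D: add [D → . T X X], [D → .], [D → . y], [D → . T X]
  [D → . T X X] has the dot before T: add [T → . y X id], [T → . * D id]

GOTO = { [D → . T X X], [D → . T X], [D → . y], [D → .], [T → . * D id], [T → . y X id], [X → T . D] }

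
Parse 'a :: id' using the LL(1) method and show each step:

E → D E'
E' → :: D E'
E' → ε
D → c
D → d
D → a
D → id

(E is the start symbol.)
Stack is shown with the top on the left.

Stack      Input      Action
----------------------------
E $        a :: id $  output E → D E'
D E' $     a :: id $  output D → a
a E' $     a :: id $  match 'a'
E' $       :: id $    output E' → :: D E'
:: D E' $  :: id $    match '::'
D E' $     id $       output D → id
id E' $    id $       match 'id'
E' $       $          output E' → ε
$          $          accept

The string is accepted.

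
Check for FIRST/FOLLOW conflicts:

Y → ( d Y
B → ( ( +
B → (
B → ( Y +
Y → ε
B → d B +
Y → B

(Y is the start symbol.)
A FIRST/FOLLOW conflict occurs when a non-terminal N has a nullable alternative N → β (β ⇒* ε) and another alternative N → α with FIRST(α) ∩ FOLLOW(N) ≠ ∅: on such a lookahead the parser cannot decide between expanding α and letting N vanish via β.

Nullable non-terminals: Y.
FIRST sets used below: FIRST(B) = { '(', 'd' }

Y: nullable alternative(s) Y → ε; FOLLOW(Y) = { $, '+' }
  Y → ( d Y: FIRST \ {ε} = { '(' } — disjoint from FOLLOW(Y)
  Y → ε: FIRST \ {ε} = { } — this is the only nullable alternative, skip
  Y → B: FIRST \ {ε} = { '(', 'd' } — disjoint from FOLLOW(Y)

B has no nullable alternative, so no FIRST/FOLLOW check is needed there.

No FIRST/FOLLOW conflicts found.

Answer: No FIRST/FOLLOW conflicts.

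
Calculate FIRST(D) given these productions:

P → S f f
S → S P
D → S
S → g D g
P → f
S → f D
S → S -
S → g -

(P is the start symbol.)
{ 'f', 'g' }

To compute FIRST(D), examine every production with D on the left-hand side, reading each right-hand side left to right until a non-nullable symbol is reached.

FIRST sets of the other non-terminals involved (by the same procedure, iterated to a fixed point):
  FIRST(S) = { 'f', 'g' }

From D → S:
  - S is a non-terminal: add FIRST(S) \ {ε} = { 'f', 'g' }
    S is not nullable, so stop

Collecting: FIRST(D) = { 'f', 'g' }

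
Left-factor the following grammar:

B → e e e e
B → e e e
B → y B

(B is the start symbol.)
Left-factoring transforms A → αβ₁ | αβ₂ into A → αA' and A' → β₁ | β₂
(α is the longest common prefix among the alternatives). Repeat until
no nonterminal has two alternatives with a common prefix.

Round 1: B has alternatives sharing prefix 'e e e'. Introduce B': B → e e e B'
  Add: B' → e
  Add: B' → ε

No remaining common prefixes — done.

Resulting grammar:
B → e e e B'
B' → e
B' → ε
B → y B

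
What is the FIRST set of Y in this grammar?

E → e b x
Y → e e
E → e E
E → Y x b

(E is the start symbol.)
To compute FIRST(Y), examine every production with Y on the left-hand side, reading each right-hand side left to right until a non-nullable symbol is reached.

From Y → e e:
  - e is a terminal: add 'e' and stop

Collecting: FIRST(Y) = { 'e' }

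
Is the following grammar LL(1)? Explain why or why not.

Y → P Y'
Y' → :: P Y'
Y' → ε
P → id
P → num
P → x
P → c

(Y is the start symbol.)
Yes, the grammar is LL(1).

Relevant sets:
  FOLLOW(Y') = { $ }

For Y':
  PREDICT(Y' → :: P Y') = { '::' }
  PREDICT(Y' → ε) = { $ }
For P:
  PREDICT(P → id) = { 'id' }
  PREDICT(P → num) = { 'num' }
  PREDICT(P → x) = { 'x' }
  PREDICT(P → c) = { 'c' }
Y has a single production, so nothing to check there.

All predict sets are disjoint. The grammar IS LL(1).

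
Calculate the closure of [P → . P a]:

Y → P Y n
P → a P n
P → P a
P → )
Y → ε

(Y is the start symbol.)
Start with: [P → . P a]
  [P → . P a] has the dot before P: add [P → . a P n], [P → . )]
No further items can be added.

CLOSURE = { [P → . )], [P → . P a], [P → . a P n] }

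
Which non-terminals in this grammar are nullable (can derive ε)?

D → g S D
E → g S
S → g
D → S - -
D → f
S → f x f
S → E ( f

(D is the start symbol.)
A non-terminal is nullable if it can derive ε (the empty string): either it has an ε-production, or it has a production whose right-hand side consists entirely of nullable non-terminals.

There are no ε-productions, so no non-terminal can derive ε.
No non-terminals are nullable.

Answer: None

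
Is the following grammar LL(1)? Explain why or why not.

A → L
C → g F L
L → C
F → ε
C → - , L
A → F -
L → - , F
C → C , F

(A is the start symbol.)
A grammar is LL(1) if for each non-terminal N with multiple productions, the predict sets of those productions are pairwise disjoint, where PREDICT(N → α) = (FIRST(α) \ {ε}) ∪ (FOLLOW(N) if α ⇒* ε).

Relevant sets:
  FIRST(L) = { '-', 'g' }
  FIRST(F) = { ε }
  FIRST(C) = { '-', 'g' }

For A:
  PREDICT(A → L) = { '-', 'g' }
  PREDICT(A → F '-') = { '-' }
For C:
  PREDICT(C → g F L) = { 'g' }
  PREDICT(C → '-' ',' L) = { '-' }
  PREDICT(C → C ',' F) = { '-', 'g' }
For L:
  PREDICT(L → C) = { '-', 'g' }
  PREDICT(L → '-' ',' F) = { '-' }
F has a single production, so nothing to check there.

Conflict found: Predict set conflict for A: { '-' }
The grammar is NOT LL(1).

Answer: No. Predict set conflict for A: { '-' }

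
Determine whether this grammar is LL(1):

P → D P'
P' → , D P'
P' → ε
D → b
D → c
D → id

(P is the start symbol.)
Yes, the grammar is LL(1).

Relevant sets:
  FOLLOW(P') = { $ }

For P':
  PREDICT(P' → ',' D P') = { ',' }
  PREDICT(P' → ε) = { $ }
For D:
  PREDICT(D → b) = { 'b' }
  PREDICT(D → c) = { 'c' }
  PREDICT(D → id) = { 'id' }
P has a single production, so nothing to check there.

All predict sets are disjoint. The grammar IS LL(1).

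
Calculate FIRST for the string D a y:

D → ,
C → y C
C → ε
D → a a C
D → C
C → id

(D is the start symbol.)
{ ',', 'a', 'id', 'y' }

FIRST sets of the non-terminals involved (from the grammar, by fixed-point iteration):
  FIRST(D) = { ',', 'a', 'id', 'y', ε }

To compute FIRST(D a y), process the symbols left to right:
Symbol D is a non-terminal. Add FIRST(D) \ {ε} = { ',', 'a', 'id', 'y' }
D is nullable (ε ∈ FIRST(D)), continue to the next symbol.
Symbol a is a terminal. Add 'a' and stop.
FIRST(D a y) = { ',', 'a', 'id', 'y' }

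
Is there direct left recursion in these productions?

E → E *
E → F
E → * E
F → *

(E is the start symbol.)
Yes, E is left-recursive

E → E *: LEFT RECURSIVE (starts with E)
E → F: starts with F
E → * E: starts with '*'
F → *: starts with '*'

The grammar has direct left recursion on: E.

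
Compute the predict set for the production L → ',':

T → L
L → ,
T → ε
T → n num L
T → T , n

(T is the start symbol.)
PREDICT(L → ',') = (FIRST(RHS) \ {ε}) ∪ (FOLLOW(L) if ε ∈ FIRST(RHS), i.e. RHS ⇒* ε)
FIRST(',') = { ',' }
ε ∉ FIRST(','), so FOLLOW(L) is not added.
PREDICT(L → ',') = { ',' }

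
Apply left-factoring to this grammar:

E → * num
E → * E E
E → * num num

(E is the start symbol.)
E → * E'
E' → num E''
E'' → ε
E'' → num
E' → E E

Left-factoring transforms A → αβ₁ | αβ₂ into A → αA' and A' → β₁ | β₂
(α is the longest common prefix among the alternatives). Repeat until
no nonterminal has two alternatives with a common prefix.

Round 1: E has alternatives sharing prefix '*'. Introduce E': E → * E'
  Add: E' → num
  Add: E' → E E
  Add: E' → num num

Round 2: E' has alternatives sharing prefix 'num'. Introduce E'': E' → num E''
  Add: E'' → ε
  Add: E'' → num

No remaining common prefixes — done.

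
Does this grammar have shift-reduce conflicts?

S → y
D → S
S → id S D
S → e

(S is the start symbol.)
A shift-reduce conflict occurs when an LR(0) state has both:
  - a complete (reduce) item [A → α .] (dot at the end), and
  - a shift item [B → β . c γ] (dot before a terminal).

Augment with S' → S and build the canonical LR(0) collection (I0 = CLOSURE({[S' → . S]}), then GOTO on every symbol after a dot until no new states appear). It has 8 states:
  I0: { [S → . e], [S → . id S D], [S → . y], [S' → . S] }  — shift
  I1: { [S' → S .] }  — accept
  I2: { [S → e .] }  — reduce
  I3: { [S → . e], [S → . id S D], [S → . y], [S → id . S D] }  — shift
  I4: { [S → y .] }  — reduce
  I5: { [D → . S], [S → . e], [S → . id S D], [S → . y], [S → id S . D] }  — shift
  I6: { [S → id S D .] }  — reduce
  I7: { [D → S .] }  — reduce

No state contains both a complete item and a shift item.

Answer: No shift-reduce conflicts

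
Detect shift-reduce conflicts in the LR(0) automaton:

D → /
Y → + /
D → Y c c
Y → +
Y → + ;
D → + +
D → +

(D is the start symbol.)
A shift-reduce conflict occurs when an LR(0) state has both:
  - a complete (reduce) item [A → α .] (dot at the end), and
  - a shift item [B → β . c γ] (dot before a terminal).

Augment with D' → D and build the canonical LR(0) collection (I0 = CLOSURE({[D' → . D]}), then GOTO on every symbol after a dot until no new states appear). It has 10 states:
  I0: { [D → . + +], [D → . +], [D → . /], [D → . Y c c], [D' → . D], [Y → . + /], [Y → . + ;], [Y → . +] }  — shift
  I1: { [D → + . +], [D → + .], [Y → + . /], [Y → + . ;], [Y → + .] }  — shift, 2 reduces
  I2: { [D → / .] }  — reduce
  I3: { [D' → D .] }  — accept
  I4: { [D → Y . c c] }  — shift
  I5: { [D → Y c . c] }  — shift
  I6: { [D → Y c c .] }  — reduce
  I7: { [D → + + .] }  — reduce
  I8: { [Y → + / .] }  — reduce
  I9: { [Y → + ; .] }  — reduce

I1 contains reduce items [D → + .], [Y → + .] and shift items [D → + . +], [Y → + . /], [Y → + . ;] — shift-reduce conflict.

Answer: Yes — I1: [D → + .] vs [D → + . +]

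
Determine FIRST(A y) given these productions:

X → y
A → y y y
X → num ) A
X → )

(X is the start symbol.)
FIRST sets of the non-terminals involved (from the grammar, by fixed-point iteration):
  FIRST(A) = { 'y' }

To compute FIRST(A y), process the symbols left to right:
Symbol A is a non-terminal. Add FIRST(A) \ {ε} = { 'y' }
A is not nullable (ε ∉ FIRST(A)), so stop here.
FIRST(A y) = { 'y' }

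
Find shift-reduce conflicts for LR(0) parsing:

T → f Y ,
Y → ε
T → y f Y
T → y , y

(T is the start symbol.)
A shift-reduce conflict occurs when an LR(0) state has both:
  - a complete (reduce) item [A → α .] (dot at the end), and
  - a shift item [B → β . c γ] (dot before a terminal).

Augment with T' → T and build the canonical LR(0) collection (I0 = CLOSURE({[T' → . T]}), then GOTO on every symbol after a dot until no new states appear). It has 10 states:
  I0: { [T → . f Y ,], [T → . y , y], [T → . y f Y], [T' → . T] }  — shift
  I1: { [T' → T .] }  — accept
  I2: { [T → f . Y ,], [Y → .] }  — reduce
  I3: { [T → y . , y], [T → y . f Y] }  — shift
  I4: { [T → y , . y] }  — shift
  I5: { [T → y f . Y], [Y → .] }  — reduce
  I6: { [T → y f Y .] }  — reduce
  I7: { [T → y , y .] }  — reduce
  I8: { [T → f Y . ,] }  — shift
  I9: { [T → f Y , .] }  — reduce

No state contains both a complete item and a shift item.

Answer: No shift-reduce conflicts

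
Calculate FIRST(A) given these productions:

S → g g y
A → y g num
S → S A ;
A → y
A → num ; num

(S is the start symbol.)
{ 'num', 'y' }

From A → y g num:
  - y is a terminal: add 'y' and stop
From A → y:
  - y is a terminal: add 'y' and stop
From A → num ; num:
  - num is a terminal: add 'num' and stop

Collecting: FIRST(A) = { 'num', 'y' }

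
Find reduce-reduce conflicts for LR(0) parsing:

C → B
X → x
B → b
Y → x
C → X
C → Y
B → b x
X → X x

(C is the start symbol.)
Yes — I6: [X → x .] vs [Y → x .]

A reduce-reduce conflict occurs when an LR(0) state has two complete items [A → α .] and [B → β .] — both call for a reduction, and with no lookahead the parser cannot choose between them.

Augment with C' → C and build the canonical LR(0) collection (I0 = CLOSURE({[C' → . C]}), then GOTO on every symbol after a dot until no new states appear). It has 9 states:
  I0: { [B → . b x], [B → . b], [C → . B], [C → . X], [C → . Y], [C' → . C], [X → . X x], [X → . x], [Y → . x] }  — shift
  I1: { [C → B .] }  — reduce
  I2: { [C' → C .] }  — accept
  I3: { [C → X .], [X → X . x] }  — shift, reduce
  I4: { [C → Y .] }  — reduce
  I5: { [B → b . x], [B → b .] }  — shift, reduce
  I6: { [X → x .], [Y → x .] }  — 2 reduces
  I7: { [B → b x .] }  — reduce
  I8: { [X → X x .] }  — reduce

I6 contains complete items [X → x .], [Y → x .] — reduce-reduce conflict.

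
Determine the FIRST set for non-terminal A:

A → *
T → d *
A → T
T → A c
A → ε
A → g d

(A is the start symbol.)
To compute FIRST(A), examine every production with A on the left-hand side, reading each right-hand side left to right until a non-nullable symbol is reached.

FIRST sets of the other non-terminals involved (by the same procedure, iterated to a fixed point):
  FIRST(T) = { '*', 'c', 'd', 'g' }

From A → *:
  - '*' is a terminal: add '*' and stop
From A → T:
  - T is a non-terminal: add FIRST(T) \ {ε} = { '*', 'c', 'd', 'g' }
    T is not nullable, so stop
From A → ε:
  - ε-production, so ε ∈ FIRST(A)
From A → g d:
  - g is a terminal: add 'g' and stop

Collecting: FIRST(A) = { '*', 'c', 'd', 'g', ε }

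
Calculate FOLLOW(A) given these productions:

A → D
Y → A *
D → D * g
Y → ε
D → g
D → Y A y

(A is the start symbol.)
To compute FOLLOW(A), find every occurrence of A on a right-hand side N → α A β: add FIRST(β) \ {ε}, and if β is empty or nullable also add FOLLOW(N). Iterate to a fixed point.

A is the start symbol, so $ ∈ FOLLOW(A).
In Y → A *: A is followed by '*', add FIRST('*') \ {ε} = { '*' }
In D → Y A y: A is followed by y, add FIRST(y) \ {ε} = { 'y' }

Taking the union: FOLLOW(A) = { $, '*', 'y' }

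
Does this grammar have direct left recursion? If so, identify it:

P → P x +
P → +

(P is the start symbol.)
Yes, P is left-recursive

P → P x +: LEFT RECURSIVE (starts with P)
P → +: starts with '+'

The grammar has direct left recursion on: P.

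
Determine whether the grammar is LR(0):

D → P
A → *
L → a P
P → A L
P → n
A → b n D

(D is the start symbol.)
Yes, the grammar is LR(0)

A grammar is LR(0) if no state in the canonical LR(0) collection has:
  - both a shift item (dot before a terminal) and a complete item (shift-reduce conflict), or
  - two or more complete items (reduce-reduce conflict; the accept item [D' → D .] counts as a complete item here).

Augment with D' → D and build the canonical LR(0) collection (I0 = CLOSURE({[D' → . D]}), then GOTO on every symbol after a dot until no new states appear). It has 12 states:
  I0: { [A → . *], [A → . b n D], [D → . P], [D' → . D], [P → . A L], [P → . n] }  — shift
  I1: { [A → * .] }  — reduce
  I2: { [L → . a P], [P → A . L] }  — shift
  I3: { [D' → D .] }  — accept
  I4: { [D → P .] }  — reduce
  I5: { [A → b . n D] }  — shift
  I6: { [P → n .] }  — reduce
  I7: { [A → . *], [A → . b n D], [A → b n . D], [D → . P], [P → . A L], [P → . n] }  — shift
  I8: { [A → b n D .] }  — reduce
  I9: { [P → A L .] }  — reduce
  I10: { [A → . *], [A → . b n D], [L → a . P], [P → . A L], [P → . n] }  — shift
  I11: { [L → a P .] }  — reduce

Every state is either a pure shift/goto state or contains exactly one complete item and nothing to shift — no conflicts. The grammar is LR(0).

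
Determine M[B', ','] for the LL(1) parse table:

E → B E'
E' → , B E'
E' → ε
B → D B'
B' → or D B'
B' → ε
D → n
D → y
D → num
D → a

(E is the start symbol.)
B' → ε

To find M[B', ','], we find productions for B' where ',' is in the predict set (PREDICT(N → α) = (FIRST(α) \ {ε}) ∪ (FOLLOW(N) if α ⇒* ε)).

Relevant sets:
  FOLLOW(B') = { $, ',' }

B' → or D B': PREDICT = { 'or' }
B' → ε: PREDICT = { $, ',' }
  ',' is in predict set, so this production goes in M[B', ',']

M[B', ','] = B' → ε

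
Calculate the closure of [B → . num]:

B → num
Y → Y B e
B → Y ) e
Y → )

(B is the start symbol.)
{ [B → . num] }

To compute CLOSURE, for each item [A → α.Bβ] where B is a non-terminal, add [B → .γ] for all productions B → γ; repeat for the newly added items until nothing changes.

Start with: [B → . num]
The dot precedes the terminal num, so nothing is added.

CLOSURE = { [B → . num] }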